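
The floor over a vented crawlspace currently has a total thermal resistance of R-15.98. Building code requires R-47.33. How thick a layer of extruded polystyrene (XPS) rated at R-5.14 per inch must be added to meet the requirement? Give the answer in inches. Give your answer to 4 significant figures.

6.099 in

ΔR = 47.33 − 15.98 = 31.35 ft²·°F·h/BTU
L = ΔR / (R/in) = 31.35/5.14 = 6.0992 in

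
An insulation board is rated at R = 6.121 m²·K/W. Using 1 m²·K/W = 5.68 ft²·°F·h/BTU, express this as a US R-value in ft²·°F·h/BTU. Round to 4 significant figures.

34.77 ft²·°F·h/BTU

R_US = 6.121 × 5.68 = 34.767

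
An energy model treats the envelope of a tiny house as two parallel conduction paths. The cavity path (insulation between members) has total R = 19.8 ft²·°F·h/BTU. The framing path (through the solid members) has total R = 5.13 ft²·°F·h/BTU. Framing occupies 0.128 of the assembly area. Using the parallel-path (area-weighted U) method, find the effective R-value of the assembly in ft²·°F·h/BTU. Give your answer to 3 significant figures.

14.5 ft²·°F·h/BTU

U_eff = 0.872/19.8 + 0.128/5.13 = 0.04404 + 0.02495 = 0.06899
R_eff = 1/U_eff = 14.49 ft²·°F·h/BTU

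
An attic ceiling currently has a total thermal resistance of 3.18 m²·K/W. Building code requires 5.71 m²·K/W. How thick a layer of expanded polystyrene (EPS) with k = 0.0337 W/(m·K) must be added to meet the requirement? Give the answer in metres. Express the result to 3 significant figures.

0.0853 m

ΔR = 5.71 − 3.18 = 2.53 m²·K/W
L = ΔR × k = 2.53 × 0.0337 = 0.08526 m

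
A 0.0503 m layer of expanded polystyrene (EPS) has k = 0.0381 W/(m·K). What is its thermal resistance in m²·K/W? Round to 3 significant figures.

R = L/k = 0.0503/0.0381 = 1.32 m²·K/W

1.32 m²·K/W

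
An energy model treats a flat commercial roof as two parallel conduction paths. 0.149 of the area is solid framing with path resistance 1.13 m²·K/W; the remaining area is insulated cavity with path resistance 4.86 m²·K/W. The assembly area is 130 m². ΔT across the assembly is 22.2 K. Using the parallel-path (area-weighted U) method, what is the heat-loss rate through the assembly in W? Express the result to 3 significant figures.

886 W

U_eff = 0.851/4.86 + 0.149/1.13 = 0.1751 + 0.1319 = 0.307
R_eff = 1/U_eff = 3.258 m²·K/W
Q = 130 × 22.2 / 3.258 = 885.9 W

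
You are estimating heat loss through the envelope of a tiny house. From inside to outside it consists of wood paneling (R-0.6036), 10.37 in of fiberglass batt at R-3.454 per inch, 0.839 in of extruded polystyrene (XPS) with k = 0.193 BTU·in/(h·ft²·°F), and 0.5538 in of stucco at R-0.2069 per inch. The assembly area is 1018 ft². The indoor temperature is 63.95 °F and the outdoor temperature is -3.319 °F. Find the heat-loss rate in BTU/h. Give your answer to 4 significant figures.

1675 BTU/h

10.37 × 3.454 = 35.818
0.839/0.193 = 4.3472
0.5538 × 0.2069 = 0.11458
R_total = 0.6036 + 35.818 + 4.3472 + 0.11458 = 40.883 ft²·°F·h/BTU
Q = A·ΔT/R = 1018 × (63.95 − (-3.319)) / 40.883 = 1675 BTU/h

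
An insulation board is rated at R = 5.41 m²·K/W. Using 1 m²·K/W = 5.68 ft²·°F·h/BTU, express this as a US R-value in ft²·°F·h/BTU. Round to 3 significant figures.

30.7 ft²·°F·h/BTU

R_US = 5.41 × 5.68 = 30.73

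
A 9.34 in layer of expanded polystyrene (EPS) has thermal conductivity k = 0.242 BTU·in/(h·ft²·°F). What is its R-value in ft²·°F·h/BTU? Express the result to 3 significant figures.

38.6 ft²·°F·h/BTU

R = L/k = 9.34/0.242 = 38.6 ft²·°F·h/BTU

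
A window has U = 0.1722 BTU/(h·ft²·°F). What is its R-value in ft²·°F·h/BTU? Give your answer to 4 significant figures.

5.807 ft²·°F·h/BTU

R = 1/U = 1/0.1722 = 5.8072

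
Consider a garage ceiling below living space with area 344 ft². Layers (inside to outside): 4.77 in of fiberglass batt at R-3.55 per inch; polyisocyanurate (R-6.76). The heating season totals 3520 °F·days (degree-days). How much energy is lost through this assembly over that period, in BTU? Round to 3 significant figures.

4.77 × 3.55 = 16.93
R_total = 16.93 + 6.76 = 23.69 ft²·°F·h/BTU
E = A × HDD × 24 / R = 344 × 3520 × 24 / 23.69 = 1227000 BTU

1230000 BTU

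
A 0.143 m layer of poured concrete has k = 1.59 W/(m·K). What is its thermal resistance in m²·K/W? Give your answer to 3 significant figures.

R = L/k = 0.143/1.59 = 0.08994 m²·K/W

0.0899 m²·K/W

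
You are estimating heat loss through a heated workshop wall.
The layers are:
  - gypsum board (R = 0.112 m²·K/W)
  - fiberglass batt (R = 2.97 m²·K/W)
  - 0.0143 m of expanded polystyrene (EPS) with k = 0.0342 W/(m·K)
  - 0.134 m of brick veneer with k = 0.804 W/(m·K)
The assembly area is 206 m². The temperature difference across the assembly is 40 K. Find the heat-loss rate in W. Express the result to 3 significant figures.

2250 W

0.0143/0.0342 = 0.4181
0.134/0.804 = 0.1667
R_total = 0.112 + 2.97 + 0.4181 + 0.1667 = 3.667 m²·K/W
Q = A·ΔT/R = 206 × 40 / 3.667 = 2247 W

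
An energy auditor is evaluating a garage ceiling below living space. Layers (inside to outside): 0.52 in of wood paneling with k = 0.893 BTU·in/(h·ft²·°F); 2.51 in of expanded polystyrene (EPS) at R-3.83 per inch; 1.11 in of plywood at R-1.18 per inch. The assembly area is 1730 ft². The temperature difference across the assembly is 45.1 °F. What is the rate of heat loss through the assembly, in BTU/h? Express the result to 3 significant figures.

0.52/0.893 = 0.5823
2.51 × 3.83 = 9.613
1.11 × 1.18 = 1.31
R_total = 0.5823 + 9.613 + 1.31 = 11.51 ft²·°F·h/BTU
Q = A·ΔT/R = 1730 × 45.1 / 11.51 = 6781 BTU/h

6780 BTU/h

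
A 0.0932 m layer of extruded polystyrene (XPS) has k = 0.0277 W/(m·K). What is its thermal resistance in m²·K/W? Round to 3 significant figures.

R = L/k = 0.0932/0.0277 = 3.365 m²·K/W

3.36 m²·K/W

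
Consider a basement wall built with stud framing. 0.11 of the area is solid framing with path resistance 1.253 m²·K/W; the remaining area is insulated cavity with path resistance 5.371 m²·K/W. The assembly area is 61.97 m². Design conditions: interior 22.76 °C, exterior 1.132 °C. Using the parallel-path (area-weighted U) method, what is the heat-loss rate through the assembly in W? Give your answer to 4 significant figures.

U_eff = 0.89/5.371 + 0.11/1.253 = 0.1657 + 0.087789 = 0.25349
R_eff = 1/U_eff = 3.9449 m²·K/W
Q = 61.97 × (22.76 − 1.132) / 3.9449 = 339.75 W

339.8 W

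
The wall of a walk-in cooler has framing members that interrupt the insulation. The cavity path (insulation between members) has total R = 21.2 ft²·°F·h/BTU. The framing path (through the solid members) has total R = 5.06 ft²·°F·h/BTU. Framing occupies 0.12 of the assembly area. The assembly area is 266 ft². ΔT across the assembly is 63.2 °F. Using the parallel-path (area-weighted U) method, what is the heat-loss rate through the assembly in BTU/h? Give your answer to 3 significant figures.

U_eff = 0.88/21.2 + 0.12/5.06 = 0.04151 + 0.02372 = 0.06522
R_eff = 1/U_eff = 15.33 ft²·°F·h/BTU
Q = 266 × 63.2 / 15.33 = 1097 BTU/h

1100 BTU/h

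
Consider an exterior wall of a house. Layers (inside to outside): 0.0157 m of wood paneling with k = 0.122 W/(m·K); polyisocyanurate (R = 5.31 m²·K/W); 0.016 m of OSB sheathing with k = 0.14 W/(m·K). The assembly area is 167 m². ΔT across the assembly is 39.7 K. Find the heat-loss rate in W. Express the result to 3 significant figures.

1190 W

0.0157/0.122 = 0.1287
0.016/0.14 = 0.1143
R_total = 0.1287 + 5.31 + 0.1143 = 5.553 m²·K/W
Q = A·ΔT/R = 167 × 39.7 / 5.553 = 1194 W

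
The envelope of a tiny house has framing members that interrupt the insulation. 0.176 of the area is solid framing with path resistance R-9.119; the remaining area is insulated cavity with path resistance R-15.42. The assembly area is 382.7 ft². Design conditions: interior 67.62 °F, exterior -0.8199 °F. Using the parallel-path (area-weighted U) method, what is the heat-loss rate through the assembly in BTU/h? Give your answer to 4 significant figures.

1905 BTU/h

U_eff = 0.824/15.42 + 0.176/9.119 = 0.053437 + 0.0193 = 0.072737
R_eff = 1/U_eff = 13.748 ft²·°F·h/BTU
Q = 382.7 × (67.62 − (-0.8199)) / 13.748 = 1905.1 BTU/h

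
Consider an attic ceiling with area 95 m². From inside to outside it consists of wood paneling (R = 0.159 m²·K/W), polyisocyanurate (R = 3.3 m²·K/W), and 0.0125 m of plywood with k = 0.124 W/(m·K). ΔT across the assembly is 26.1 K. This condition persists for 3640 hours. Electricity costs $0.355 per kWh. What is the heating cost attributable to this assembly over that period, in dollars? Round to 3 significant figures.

900 dollars

0.0125/0.124 = 0.1008
R_total = 0.159 + 3.3 + 0.1008 = 3.56 m²·K/W
Q = 95 × 26.1 / 3.56 = 696.5 W
E = 696.5 W × 3640 h / 1000 = 2535 kWh
Cost = 2535 × 0.355 = $900.1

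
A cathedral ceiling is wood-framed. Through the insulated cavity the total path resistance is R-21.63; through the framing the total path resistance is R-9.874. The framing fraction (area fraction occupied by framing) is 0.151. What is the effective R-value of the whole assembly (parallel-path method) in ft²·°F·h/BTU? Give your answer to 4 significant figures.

U_eff = 0.849/21.63 + 0.151/9.874 = 0.039251 + 0.015293 = 0.054544
R_eff = 1/U_eff = 18.334 ft²·°F·h/BTU

18.33 ft²·°F·h/BTU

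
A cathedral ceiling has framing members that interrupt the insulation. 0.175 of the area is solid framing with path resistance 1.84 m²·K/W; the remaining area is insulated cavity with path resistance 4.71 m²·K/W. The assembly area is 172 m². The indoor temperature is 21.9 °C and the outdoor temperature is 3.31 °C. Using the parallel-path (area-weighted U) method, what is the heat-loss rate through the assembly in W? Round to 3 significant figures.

U_eff = 0.825/4.71 + 0.175/1.84 = 0.1752 + 0.09511 = 0.2703
R_eff = 1/U_eff = 3.7 m²·K/W
Q = 172 × (21.9 − 3.31) / 3.7 = 864.2 W

864 W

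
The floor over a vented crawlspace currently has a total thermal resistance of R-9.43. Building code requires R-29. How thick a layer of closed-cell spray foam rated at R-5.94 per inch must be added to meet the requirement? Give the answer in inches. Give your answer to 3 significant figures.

ΔR = 29 − 9.43 = 19.57 ft²·°F·h/BTU
L = ΔR / (R/in) = 19.57/5.94 = 3.295 in

3.29 in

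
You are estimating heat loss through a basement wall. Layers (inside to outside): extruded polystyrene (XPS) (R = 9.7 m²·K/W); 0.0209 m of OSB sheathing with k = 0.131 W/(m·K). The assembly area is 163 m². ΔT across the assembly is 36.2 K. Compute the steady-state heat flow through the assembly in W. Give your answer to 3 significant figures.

598 W

0.0209/0.131 = 0.1595
R_total = 9.7 + 0.1595 = 9.86 m²·K/W
Q = A·ΔT/R = 163 × 36.2 / 9.86 = 598.5 W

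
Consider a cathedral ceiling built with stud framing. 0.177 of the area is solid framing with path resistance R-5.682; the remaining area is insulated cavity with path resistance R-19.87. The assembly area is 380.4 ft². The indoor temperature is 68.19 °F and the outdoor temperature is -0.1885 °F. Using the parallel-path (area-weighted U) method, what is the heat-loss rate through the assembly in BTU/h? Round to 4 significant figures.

U_eff = 0.823/19.87 + 0.177/5.682 = 0.041419 + 0.031151 = 0.07257
R_eff = 1/U_eff = 13.78 ft²·°F·h/BTU
Q = 380.4 × (68.19 − (-0.1885)) / 13.78 = 1887.6 BTU/h

1888 BTU/h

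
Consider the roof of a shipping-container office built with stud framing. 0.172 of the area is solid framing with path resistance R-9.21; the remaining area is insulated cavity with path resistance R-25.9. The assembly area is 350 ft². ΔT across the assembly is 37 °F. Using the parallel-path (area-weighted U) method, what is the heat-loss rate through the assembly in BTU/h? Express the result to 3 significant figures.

U_eff = 0.828/25.9 + 0.172/9.21 = 0.03197 + 0.01868 = 0.05064
R_eff = 1/U_eff = 19.75 ft²·°F·h/BTU
Q = 350 × 37 / 19.75 = 655.8 BTU/h

656 BTU/h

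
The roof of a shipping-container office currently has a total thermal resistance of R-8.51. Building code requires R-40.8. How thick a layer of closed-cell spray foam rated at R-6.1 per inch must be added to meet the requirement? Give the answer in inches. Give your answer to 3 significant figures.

ΔR = 40.8 − 8.51 = 32.29 ft²·°F·h/BTU
L = ΔR / (R/in) = 32.29/6.1 = 5.293 in

5.29 in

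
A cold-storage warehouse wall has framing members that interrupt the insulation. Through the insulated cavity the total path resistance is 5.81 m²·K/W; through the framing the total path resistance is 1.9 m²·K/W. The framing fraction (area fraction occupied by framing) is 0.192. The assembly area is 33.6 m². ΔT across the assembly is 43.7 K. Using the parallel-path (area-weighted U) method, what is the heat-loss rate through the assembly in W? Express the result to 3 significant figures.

353 W

U_eff = 0.808/5.81 + 0.192/1.9 = 0.1391 + 0.1011 = 0.2401
R_eff = 1/U_eff = 4.165 m²·K/W
Q = 33.6 × 43.7 / 4.165 = 352.6 W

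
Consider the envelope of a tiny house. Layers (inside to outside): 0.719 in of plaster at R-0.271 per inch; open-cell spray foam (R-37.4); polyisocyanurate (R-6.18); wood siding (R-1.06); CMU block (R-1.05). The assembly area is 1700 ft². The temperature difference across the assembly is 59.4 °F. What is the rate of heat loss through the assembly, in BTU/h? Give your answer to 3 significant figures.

0.719 × 0.271 = 0.1948
R_total = 0.1948 + 37.4 + 6.18 + 1.06 + 1.05 = 45.88 ft²·°F·h/BTU
Q = A·ΔT/R = 1700 × 59.4 / 45.88 = 2201 BTU/h

2200 BTU/h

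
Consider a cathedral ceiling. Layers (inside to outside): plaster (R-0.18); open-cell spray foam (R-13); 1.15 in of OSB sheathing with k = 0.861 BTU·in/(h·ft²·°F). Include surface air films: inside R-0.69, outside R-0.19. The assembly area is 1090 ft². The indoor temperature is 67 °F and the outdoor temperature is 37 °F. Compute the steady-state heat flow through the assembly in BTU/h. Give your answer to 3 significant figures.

1.15/0.861 = 1.336
R_total = 0.69 + 0.18 + 13 + 1.336 + 0.19 = 15.4 ft²·°F·h/BTU
Q = A·ΔT/R = 1090 × (67 − 37) / 15.4 = 2124 BTU/h

2120 BTU/h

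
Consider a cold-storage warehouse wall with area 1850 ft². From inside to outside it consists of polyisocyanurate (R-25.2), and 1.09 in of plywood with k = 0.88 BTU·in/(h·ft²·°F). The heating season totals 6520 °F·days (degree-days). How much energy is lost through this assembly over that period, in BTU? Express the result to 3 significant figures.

10900000 BTU

1.09/0.88 = 1.239
R_total = 25.2 + 1.239 = 26.44 ft²·°F·h/BTU
E = A × HDD × 24 / R = 1850 × 6520 × 24 / 26.44 = 10950000 BTU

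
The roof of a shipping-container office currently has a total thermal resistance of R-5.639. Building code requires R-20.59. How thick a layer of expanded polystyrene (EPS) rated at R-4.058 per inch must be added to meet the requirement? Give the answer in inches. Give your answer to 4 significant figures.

ΔR = 20.59 − 5.639 = 14.951 ft²·°F·h/BTU
L = ΔR / (R/in) = 14.951/4.058 = 3.6843 in

3.684 in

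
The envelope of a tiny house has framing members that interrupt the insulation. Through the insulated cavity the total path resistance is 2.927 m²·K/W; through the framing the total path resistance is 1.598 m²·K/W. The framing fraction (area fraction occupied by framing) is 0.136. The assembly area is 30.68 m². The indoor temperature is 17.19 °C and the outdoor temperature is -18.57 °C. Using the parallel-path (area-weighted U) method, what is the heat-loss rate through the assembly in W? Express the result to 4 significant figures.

U_eff = 0.864/2.927 + 0.136/1.598 = 0.29518 + 0.085106 = 0.38029
R_eff = 1/U_eff = 2.6296 m²·K/W
Q = 30.68 × (17.19 − (-18.57)) / 2.6296 = 417.22 W

417.2 W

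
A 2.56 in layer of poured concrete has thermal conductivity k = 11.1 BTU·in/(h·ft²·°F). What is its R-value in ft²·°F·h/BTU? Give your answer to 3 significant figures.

R = L/k = 2.56/11.1 = 0.2306 ft²·°F·h/BTU

0.231 ft²·°F·h/BTU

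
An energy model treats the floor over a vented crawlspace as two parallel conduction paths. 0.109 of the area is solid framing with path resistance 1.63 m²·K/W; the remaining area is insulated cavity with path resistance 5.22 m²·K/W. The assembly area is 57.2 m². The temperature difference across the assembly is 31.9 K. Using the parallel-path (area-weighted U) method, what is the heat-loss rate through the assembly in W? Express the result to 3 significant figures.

U_eff = 0.891/5.22 + 0.109/1.63 = 0.1707 + 0.06687 = 0.2376
R_eff = 1/U_eff = 4.209 m²·K/W
Q = 57.2 × 31.9 / 4.209 = 433.5 W

433 W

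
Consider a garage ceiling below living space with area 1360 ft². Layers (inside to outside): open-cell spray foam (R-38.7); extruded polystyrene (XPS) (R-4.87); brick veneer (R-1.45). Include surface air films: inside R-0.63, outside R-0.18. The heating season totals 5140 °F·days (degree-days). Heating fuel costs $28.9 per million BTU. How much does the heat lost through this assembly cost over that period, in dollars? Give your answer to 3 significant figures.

R_total = 0.63 + 38.7 + 4.87 + 1.45 + 0.18 = 45.83 ft²·°F·h/BTU
E = A × HDD × 24 / R = 1360 × 5140 × 24 / 45.83 = 3661000 BTU
Cost = 3661000/10⁶ × 28.9 = $105.8

106 dollars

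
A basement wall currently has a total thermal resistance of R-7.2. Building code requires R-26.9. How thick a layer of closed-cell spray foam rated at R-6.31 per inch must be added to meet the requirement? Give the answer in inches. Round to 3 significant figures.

3.12 in

ΔR = 26.9 − 7.2 = 19.7 ft²·°F·h/BTU
L = ΔR / (R/in) = 19.7/6.31 = 3.122 in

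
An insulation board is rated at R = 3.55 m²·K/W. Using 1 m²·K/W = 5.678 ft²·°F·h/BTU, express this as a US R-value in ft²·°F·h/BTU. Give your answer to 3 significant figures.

R_US = 3.55 × 5.678 = 20.16

20.2 ft²·°F·h/BTU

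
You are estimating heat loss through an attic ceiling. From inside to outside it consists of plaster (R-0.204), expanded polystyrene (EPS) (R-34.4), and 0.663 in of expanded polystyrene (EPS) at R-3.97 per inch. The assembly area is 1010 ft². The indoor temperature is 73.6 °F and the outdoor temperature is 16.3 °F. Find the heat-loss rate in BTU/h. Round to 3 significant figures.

0.663 × 3.97 = 2.632
R_total = 0.204 + 34.4 + 2.632 = 37.24 ft²·°F·h/BTU
Q = A·ΔT/R = 1010 × (73.6 − 16.3) / 37.24 = 1554 BTU/h

1550 BTU/h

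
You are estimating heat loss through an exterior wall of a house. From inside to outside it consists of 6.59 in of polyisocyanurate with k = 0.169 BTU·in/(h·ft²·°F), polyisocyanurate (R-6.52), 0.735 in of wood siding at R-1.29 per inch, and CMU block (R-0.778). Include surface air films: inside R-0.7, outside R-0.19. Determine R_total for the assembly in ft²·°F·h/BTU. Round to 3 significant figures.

48.1 ft²·°F·h/BTU

6.59/0.169 = 38.99
0.735 × 1.29 = 0.9482
R_total = 0.7 + 38.99 + 6.52 + 0.9482 + 0.778 + 0.19 = 48.13 ft²·°F·h/BTU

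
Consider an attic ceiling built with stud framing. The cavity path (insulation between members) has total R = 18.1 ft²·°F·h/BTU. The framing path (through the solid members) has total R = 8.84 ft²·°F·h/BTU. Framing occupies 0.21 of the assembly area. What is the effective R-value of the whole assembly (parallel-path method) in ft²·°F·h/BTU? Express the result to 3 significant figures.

14.8 ft²·°F·h/BTU

U_eff = 0.79/18.1 + 0.21/8.84 = 0.04365 + 0.02376 = 0.0674
R_eff = 1/U_eff = 14.84 ft²·°F·h/BTU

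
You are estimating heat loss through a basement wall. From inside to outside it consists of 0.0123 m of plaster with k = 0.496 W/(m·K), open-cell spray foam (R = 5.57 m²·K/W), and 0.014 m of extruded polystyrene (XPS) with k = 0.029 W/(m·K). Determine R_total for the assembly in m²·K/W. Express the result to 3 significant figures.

0.0123/0.496 = 0.0248
0.014/0.029 = 0.4828
R_total = 0.0248 + 5.57 + 0.4828 = 6.078 m²·K/W

6.08 m²·K/W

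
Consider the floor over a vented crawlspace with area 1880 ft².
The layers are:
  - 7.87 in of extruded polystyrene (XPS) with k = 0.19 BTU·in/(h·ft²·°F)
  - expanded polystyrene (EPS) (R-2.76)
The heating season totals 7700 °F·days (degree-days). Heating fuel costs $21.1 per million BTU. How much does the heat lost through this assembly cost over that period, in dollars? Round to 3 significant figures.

7.87/0.19 = 41.42
R_total = 41.42 + 2.76 = 44.18 ft²·°F·h/BTU
E = A × HDD × 24 / R = 1880 × 7700 × 24 / 44.18 = 7864000 BTU
Cost = 7864000/10⁶ × 21.1 = $165.9

166 dollars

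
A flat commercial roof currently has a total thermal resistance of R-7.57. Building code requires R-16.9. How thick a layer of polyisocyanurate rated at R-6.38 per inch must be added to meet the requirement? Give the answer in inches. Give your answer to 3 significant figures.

ΔR = 16.9 − 7.57 = 9.33 ft²·°F·h/BTU
L = ΔR / (R/in) = 9.33/6.38 = 1.462 in

1.46 in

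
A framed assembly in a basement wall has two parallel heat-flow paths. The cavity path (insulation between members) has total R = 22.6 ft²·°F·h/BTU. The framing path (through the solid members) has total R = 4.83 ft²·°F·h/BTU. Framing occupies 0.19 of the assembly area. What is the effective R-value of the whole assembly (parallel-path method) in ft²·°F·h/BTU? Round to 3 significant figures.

U_eff = 0.81/22.6 + 0.19/4.83 = 0.03584 + 0.03934 = 0.07518
R_eff = 1/U_eff = 13.3 ft²·°F·h/BTU

13.3 ft²·°F·h/BTU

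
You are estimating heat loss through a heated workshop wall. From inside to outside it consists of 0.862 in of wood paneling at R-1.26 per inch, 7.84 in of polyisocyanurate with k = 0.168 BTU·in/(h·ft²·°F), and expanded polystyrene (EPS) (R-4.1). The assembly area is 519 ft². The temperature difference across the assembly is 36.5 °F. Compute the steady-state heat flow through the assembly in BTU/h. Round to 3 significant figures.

365 BTU/h

0.862 × 1.26 = 1.086
7.84/0.168 = 46.67
R_total = 1.086 + 46.67 + 4.1 = 51.85 ft²·°F·h/BTU
Q = A·ΔT/R = 519 × 36.5 / 51.85 = 365.3 BTU/h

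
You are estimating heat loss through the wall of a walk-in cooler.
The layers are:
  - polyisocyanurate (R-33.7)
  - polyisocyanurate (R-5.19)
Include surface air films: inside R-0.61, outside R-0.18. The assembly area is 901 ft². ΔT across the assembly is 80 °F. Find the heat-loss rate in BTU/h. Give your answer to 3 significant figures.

1820 BTU/h

R_total = 0.61 + 33.7 + 5.19 + 0.18 = 39.68 ft²·°F·h/BTU
Q = A·ΔT/R = 901 × 80 / 39.68 = 1817 BTU/h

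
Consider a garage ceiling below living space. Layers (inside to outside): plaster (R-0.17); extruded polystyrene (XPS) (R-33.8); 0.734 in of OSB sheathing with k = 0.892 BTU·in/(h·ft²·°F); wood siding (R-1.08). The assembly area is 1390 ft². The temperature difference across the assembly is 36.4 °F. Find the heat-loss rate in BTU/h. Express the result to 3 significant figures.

1410 BTU/h

0.734/0.892 = 0.8229
R_total = 0.17 + 33.8 + 0.8229 + 1.08 = 35.87 ft²·°F·h/BTU
Q = A·ΔT/R = 1390 × 36.4 / 35.87 = 1410 BTU/h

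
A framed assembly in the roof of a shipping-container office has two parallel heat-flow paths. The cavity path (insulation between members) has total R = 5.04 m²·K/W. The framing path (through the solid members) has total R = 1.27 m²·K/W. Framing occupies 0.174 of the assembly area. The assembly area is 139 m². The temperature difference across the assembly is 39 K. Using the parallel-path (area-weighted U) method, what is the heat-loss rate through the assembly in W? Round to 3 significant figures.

1630 W

U_eff = 0.826/5.04 + 0.174/1.27 = 0.1639 + 0.137 = 0.3009
R_eff = 1/U_eff = 3.323 m²·K/W
Q = 139 × 39 / 3.323 = 1631 W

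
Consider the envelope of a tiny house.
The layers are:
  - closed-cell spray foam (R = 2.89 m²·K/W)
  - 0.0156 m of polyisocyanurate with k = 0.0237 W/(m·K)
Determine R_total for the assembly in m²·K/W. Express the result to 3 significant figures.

0.0156/0.0237 = 0.6582
R_total = 2.89 + 0.6582 = 3.548 m²·K/W

3.55 m²·K/W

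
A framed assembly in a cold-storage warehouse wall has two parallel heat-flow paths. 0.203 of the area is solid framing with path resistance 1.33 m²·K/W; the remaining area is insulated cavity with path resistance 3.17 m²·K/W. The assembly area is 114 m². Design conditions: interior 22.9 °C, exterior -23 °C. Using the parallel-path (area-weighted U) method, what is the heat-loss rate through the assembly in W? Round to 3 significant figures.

U_eff = 0.797/3.17 + 0.203/1.33 = 0.2514 + 0.1526 = 0.4041
R_eff = 1/U_eff = 2.475 m²·K/W
Q = 114 × (22.9 − (-23)) / 2.475 = 2114 W

2110 W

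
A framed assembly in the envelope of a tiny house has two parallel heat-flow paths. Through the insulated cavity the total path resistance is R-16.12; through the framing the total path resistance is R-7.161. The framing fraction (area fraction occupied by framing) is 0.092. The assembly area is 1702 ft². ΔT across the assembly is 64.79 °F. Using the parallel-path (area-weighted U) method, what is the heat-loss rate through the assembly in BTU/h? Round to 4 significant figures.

U_eff = 0.908/16.12 + 0.092/7.161 = 0.056328 + 0.012847 = 0.069175
R_eff = 1/U_eff = 14.456 ft²·°F·h/BTU
Q = 1702 × 64.79 / 14.456 = 7628.1 BTU/h

7628 BTU/h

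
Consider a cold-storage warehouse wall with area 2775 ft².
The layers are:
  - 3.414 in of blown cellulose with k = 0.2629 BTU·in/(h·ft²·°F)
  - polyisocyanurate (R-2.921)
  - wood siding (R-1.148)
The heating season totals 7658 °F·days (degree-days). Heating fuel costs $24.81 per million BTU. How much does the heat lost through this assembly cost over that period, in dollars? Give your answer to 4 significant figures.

3.414/0.2629 = 12.986
R_total = 12.986 + 2.921 + 1.148 = 17.055 ft²·°F·h/BTU
E = A × HDD × 24 / R = 2775 × 7658 × 24 / 17.055 = 29905000 BTU
Cost = 29905000/10⁶ × 24.81 = $741.94

741.9 dollars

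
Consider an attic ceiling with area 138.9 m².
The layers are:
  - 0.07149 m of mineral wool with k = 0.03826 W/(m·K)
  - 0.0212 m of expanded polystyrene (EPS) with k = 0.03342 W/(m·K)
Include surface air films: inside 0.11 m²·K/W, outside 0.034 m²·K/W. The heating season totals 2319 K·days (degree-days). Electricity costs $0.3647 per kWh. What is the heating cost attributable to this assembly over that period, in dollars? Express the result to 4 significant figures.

0.07149/0.03826 = 1.8685
0.0212/0.03342 = 0.63435
R_total = 0.11 + 1.8685 + 0.63435 + 0.034 = 2.6469 m²·K/W
E = A × HDD × 24 / R / 1000 = 138.9 × 2319 × 24 / 2.6469 / 1000 = 2920.7 kWh
Cost = 2920.7 × 0.3647 = $1065.2

1065 dollars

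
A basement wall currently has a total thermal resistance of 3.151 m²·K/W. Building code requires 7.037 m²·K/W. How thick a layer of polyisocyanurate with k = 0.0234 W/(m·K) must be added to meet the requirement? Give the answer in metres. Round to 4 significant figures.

ΔR = 7.037 − 3.151 = 3.886 m²·K/W
L = ΔR × k = 3.886 × 0.0234 = 0.090932 m

0.09093 m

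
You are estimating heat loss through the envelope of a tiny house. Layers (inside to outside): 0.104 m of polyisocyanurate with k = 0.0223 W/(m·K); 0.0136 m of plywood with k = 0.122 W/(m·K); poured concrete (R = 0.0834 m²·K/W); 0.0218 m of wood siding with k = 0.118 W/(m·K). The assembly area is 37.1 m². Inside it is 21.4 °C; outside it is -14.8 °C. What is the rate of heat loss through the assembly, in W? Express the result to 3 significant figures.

266 W

0.104/0.0223 = 4.664
0.0136/0.122 = 0.1115
0.0218/0.118 = 0.1847
R_total = 4.664 + 0.1115 + 0.0834 + 0.1847 = 5.043 m²·K/W
Q = A·ΔT/R = 37.1 × (21.4 − (-14.8)) / 5.043 = 266.3 W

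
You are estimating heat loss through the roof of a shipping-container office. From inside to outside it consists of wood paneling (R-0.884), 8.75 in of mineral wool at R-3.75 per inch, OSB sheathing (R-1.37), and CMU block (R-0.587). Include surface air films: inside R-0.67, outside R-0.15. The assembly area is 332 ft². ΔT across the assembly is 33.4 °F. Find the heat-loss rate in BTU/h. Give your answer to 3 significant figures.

304 BTU/h

8.75 × 3.75 = 32.81
R_total = 0.67 + 0.884 + 32.81 + 1.37 + 0.587 + 0.15 = 36.47 ft²·°F·h/BTU
Q = A·ΔT/R = 332 × 33.4 / 36.47 = 304 BTU/h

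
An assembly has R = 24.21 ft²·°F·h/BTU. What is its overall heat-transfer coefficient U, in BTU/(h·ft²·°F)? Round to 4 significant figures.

0.04131 BTU/(h·ft²·°F)

U = 1/R = 1/24.21 = 0.041305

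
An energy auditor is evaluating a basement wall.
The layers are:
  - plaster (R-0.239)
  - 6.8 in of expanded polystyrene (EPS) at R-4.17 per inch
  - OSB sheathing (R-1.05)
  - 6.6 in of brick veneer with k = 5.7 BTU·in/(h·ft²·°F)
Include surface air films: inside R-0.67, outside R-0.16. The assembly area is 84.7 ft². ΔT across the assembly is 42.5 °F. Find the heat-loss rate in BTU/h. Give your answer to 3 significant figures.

6.8 × 4.17 = 28.36
6.6/5.7 = 1.158
R_total = 0.67 + 0.239 + 28.36 + 1.05 + 1.158 + 0.16 = 31.63 ft²·°F·h/BTU
Q = A·ΔT/R = 84.7 × 42.5 / 31.63 = 113.8 BTU/h

114 BTU/h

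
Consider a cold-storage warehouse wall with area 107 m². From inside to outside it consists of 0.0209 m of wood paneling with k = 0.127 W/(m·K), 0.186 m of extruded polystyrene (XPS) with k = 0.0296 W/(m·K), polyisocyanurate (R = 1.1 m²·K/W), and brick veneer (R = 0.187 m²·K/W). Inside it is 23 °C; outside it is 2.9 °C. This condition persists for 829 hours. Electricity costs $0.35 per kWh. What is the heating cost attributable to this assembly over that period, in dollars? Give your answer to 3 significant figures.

0.0209/0.127 = 0.1646
0.186/0.0296 = 6.284
R_total = 0.1646 + 6.284 + 1.1 + 0.187 = 7.735 m²·K/W
Q = 107 × (23 − 2.9) / 7.735 = 278 W
E = 278 W × 829 h / 1000 = 230.5 kWh
Cost = 230.5 × 0.35 = $80.67

80.7 dollars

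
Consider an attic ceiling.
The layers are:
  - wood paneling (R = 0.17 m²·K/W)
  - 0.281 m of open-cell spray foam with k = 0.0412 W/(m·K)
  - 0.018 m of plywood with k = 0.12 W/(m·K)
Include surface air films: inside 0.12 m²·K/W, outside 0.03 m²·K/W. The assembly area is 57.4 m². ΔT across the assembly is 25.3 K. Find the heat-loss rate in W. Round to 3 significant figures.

0.281/0.0412 = 6.82
0.018/0.12 = 0.15
R_total = 0.12 + 0.17 + 6.82 + 0.15 + 0.03 = 7.29 m²·K/W
Q = A·ΔT/R = 57.4 × 25.3 / 7.29 = 199.2 W

199 W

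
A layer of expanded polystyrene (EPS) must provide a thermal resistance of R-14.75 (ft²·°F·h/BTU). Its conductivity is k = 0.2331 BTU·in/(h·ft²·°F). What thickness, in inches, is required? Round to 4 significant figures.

3.438 in

L = R × k = 14.75 × 0.2331 = 3.4382 in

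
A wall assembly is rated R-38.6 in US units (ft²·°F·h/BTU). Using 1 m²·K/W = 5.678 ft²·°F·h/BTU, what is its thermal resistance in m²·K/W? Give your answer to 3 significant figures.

6.80 m²·K/W

R_SI = 38.6/5.678 = 6.798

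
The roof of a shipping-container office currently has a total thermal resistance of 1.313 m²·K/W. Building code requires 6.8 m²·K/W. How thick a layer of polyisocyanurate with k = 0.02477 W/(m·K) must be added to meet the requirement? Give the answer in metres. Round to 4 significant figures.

ΔR = 6.8 − 1.313 = 5.487 m²·K/W
L = ΔR × k = 5.487 × 0.02477 = 0.13591 m

0.1359 m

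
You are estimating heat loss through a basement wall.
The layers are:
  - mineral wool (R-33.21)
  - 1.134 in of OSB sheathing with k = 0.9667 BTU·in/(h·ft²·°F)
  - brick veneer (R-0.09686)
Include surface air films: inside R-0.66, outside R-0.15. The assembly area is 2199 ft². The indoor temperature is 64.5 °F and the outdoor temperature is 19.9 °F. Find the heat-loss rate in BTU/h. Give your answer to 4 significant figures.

2779 BTU/h

1.134/0.9667 = 1.1731
R_total = 0.66 + 33.21 + 1.1731 + 0.09686 + 0.15 = 35.29 ft²·°F·h/BTU
Q = A·ΔT/R = 2199 × (64.5 − 19.9) / 35.29 = 2779.1 BTU/h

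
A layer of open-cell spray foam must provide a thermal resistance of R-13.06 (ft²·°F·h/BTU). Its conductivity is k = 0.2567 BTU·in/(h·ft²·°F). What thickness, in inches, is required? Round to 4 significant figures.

L = R × k = 13.06 × 0.2567 = 3.3525 in

3.353 in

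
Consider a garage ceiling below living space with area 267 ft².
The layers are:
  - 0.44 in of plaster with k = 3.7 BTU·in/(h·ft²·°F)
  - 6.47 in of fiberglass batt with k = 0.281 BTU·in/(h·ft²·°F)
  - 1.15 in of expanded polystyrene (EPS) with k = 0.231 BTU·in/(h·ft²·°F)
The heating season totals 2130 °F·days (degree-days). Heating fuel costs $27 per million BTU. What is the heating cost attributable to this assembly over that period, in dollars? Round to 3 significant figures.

13.1 dollars

0.44/3.7 = 0.1189
6.47/0.281 = 23.02
1.15/0.231 = 4.978
R_total = 0.1189 + 23.02 + 4.978 = 28.12 ft²·°F·h/BTU
E = A × HDD × 24 / R = 267 × 2130 × 24 / 28.12 = 485300 BTU
Cost = 485300/10⁶ × 27 = $13.1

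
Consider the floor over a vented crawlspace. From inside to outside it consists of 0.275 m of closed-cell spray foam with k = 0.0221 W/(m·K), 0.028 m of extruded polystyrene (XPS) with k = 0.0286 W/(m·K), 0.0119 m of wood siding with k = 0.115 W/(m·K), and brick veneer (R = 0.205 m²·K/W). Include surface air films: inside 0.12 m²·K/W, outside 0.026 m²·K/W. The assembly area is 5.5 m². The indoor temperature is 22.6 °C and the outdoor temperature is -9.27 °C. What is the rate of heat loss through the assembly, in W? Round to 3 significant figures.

0.275/0.0221 = 12.44
0.028/0.0286 = 0.979
0.0119/0.115 = 0.1035
R_total = 0.12 + 12.44 + 0.979 + 0.1035 + 0.205 + 0.026 = 13.88 m²·K/W
Q = A·ΔT/R = 5.5 × (22.6 − (-9.27)) / 13.88 = 12.63 W

12.6 W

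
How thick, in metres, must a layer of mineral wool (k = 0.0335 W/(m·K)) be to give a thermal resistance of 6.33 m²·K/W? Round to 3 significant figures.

L = R·k = 6.33 × 0.0335 = 0.2121 m

0.212 m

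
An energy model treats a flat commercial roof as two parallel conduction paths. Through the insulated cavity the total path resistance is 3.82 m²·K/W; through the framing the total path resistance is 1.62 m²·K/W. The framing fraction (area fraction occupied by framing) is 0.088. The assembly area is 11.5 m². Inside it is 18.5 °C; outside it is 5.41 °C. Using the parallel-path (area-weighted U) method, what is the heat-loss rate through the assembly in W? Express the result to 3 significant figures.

44.1 W

U_eff = 0.912/3.82 + 0.088/1.62 = 0.2387 + 0.05432 = 0.2931
R_eff = 1/U_eff = 3.412 m²·K/W
Q = 11.5 × (18.5 − 5.41) / 3.412 = 44.12 W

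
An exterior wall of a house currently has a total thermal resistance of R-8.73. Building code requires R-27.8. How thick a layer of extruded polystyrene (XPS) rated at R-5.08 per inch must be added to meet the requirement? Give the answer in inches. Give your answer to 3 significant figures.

ΔR = 27.8 − 8.73 = 19.07 ft²·°F·h/BTU
L = ΔR / (R/in) = 19.07/5.08 = 3.754 in

3.75 in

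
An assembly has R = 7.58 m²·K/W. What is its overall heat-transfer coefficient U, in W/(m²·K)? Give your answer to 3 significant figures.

U = 1/R = 1/7.58 = 0.1319

0.132 W/(m²·K)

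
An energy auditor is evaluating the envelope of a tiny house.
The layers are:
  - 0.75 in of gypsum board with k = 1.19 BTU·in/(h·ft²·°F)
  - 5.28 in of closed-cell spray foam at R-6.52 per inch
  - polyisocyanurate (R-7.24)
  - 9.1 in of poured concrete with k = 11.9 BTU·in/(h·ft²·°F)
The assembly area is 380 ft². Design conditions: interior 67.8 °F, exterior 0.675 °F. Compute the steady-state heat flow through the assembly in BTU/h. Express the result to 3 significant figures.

592 BTU/h

0.75/1.19 = 0.6303
5.28 × 6.52 = 34.43
9.1/11.9 = 0.7647
R_total = 0.6303 + 34.43 + 7.24 + 0.7647 = 43.06 ft²·°F·h/BTU
Q = A·ΔT/R = 380 × (67.8 − 0.675) / 43.06 = 592.4 BTU/h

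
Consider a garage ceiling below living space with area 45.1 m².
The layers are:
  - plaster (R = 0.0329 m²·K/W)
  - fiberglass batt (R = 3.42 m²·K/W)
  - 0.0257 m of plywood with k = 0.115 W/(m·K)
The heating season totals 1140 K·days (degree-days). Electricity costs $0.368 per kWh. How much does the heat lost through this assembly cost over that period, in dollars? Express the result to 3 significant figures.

0.0257/0.115 = 0.2235
R_total = 0.0329 + 3.42 + 0.2235 = 3.676 m²·K/W
E = A × HDD × 24 / R / 1000 = 45.1 × 1140 × 24 / 3.676 / 1000 = 335.6 kWh
Cost = 335.6 × 0.368 = $123.5

124 dollars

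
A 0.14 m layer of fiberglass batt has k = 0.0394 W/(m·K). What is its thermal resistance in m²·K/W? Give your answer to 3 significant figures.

R = L/k = 0.14/0.0394 = 3.553 m²·K/W

3.55 m²·K/W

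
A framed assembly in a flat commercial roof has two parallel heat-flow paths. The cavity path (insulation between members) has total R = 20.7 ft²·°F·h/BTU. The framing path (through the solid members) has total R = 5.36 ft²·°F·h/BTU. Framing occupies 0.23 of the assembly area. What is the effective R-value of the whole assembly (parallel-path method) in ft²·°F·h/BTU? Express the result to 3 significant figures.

U_eff = 0.77/20.7 + 0.23/5.36 = 0.0372 + 0.04291 = 0.08011
R_eff = 1/U_eff = 12.48 ft²·°F·h/BTU

12.5 ft²·°F·h/BTU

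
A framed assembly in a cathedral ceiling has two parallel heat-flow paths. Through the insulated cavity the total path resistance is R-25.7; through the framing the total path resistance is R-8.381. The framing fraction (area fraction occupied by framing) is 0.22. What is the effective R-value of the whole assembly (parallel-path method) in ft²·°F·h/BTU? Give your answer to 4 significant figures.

17.67 ft²·°F·h/BTU

U_eff = 0.78/25.7 + 0.22/8.381 = 0.03035 + 0.02625 = 0.0566
R_eff = 1/U_eff = 17.668 ft²·°F·h/BTU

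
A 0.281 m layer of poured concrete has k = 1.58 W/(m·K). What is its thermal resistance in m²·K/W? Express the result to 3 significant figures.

0.178 m²·K/W

R = L/k = 0.281/1.58 = 0.1778 m²·K/W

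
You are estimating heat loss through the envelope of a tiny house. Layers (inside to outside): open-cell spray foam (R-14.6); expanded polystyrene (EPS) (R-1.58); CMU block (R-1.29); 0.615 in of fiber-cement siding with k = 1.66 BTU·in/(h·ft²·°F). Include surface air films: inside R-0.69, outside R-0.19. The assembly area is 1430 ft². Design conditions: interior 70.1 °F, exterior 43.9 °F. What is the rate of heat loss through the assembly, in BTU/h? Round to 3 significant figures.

0.615/1.66 = 0.3705
R_total = 0.69 + 14.6 + 1.58 + 1.29 + 0.3705 + 0.19 = 18.72 ft²·°F·h/BTU
Q = A·ΔT/R = 1430 × (70.1 − 43.9) / 18.72 = 2001 BTU/h

2000 BTU/h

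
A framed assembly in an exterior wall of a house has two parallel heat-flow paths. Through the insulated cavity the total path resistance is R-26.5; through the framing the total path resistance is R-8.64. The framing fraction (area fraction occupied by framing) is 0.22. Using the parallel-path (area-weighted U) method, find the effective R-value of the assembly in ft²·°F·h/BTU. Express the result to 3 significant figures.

U_eff = 0.78/26.5 + 0.22/8.64 = 0.02943 + 0.02546 = 0.0549
R_eff = 1/U_eff = 18.22 ft²·°F·h/BTU

18.2 ft²·°F·h/BTU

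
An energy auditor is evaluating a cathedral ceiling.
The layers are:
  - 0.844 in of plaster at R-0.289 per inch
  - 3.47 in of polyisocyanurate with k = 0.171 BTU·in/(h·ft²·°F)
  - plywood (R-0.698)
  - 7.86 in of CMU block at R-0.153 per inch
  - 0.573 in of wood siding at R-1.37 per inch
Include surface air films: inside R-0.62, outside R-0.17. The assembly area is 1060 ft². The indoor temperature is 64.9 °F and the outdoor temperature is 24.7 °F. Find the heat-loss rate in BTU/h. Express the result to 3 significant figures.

0.844 × 0.289 = 0.2439
3.47/0.171 = 20.29
7.86 × 0.153 = 1.203
0.573 × 1.37 = 0.785
R_total = 0.62 + 0.2439 + 20.29 + 0.698 + 1.203 + 0.785 + 0.17 = 24.01 ft²·°F·h/BTU
Q = A·ΔT/R = 1060 × (64.9 − 24.7) / 24.01 = 1775 BTU/h

1770 BTU/h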